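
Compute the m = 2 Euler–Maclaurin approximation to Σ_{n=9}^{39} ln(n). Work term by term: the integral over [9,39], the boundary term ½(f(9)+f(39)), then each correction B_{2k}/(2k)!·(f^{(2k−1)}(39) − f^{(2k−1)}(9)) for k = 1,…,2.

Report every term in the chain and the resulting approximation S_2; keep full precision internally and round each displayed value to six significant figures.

∫_9^39 ln(x) dx evaluates to 93.1039.
½[f(9) + f(39)] = ½[2.19722 + 3.66356] = 2.93039.
Integral + boundary = 96.0343.
Correction k=1: B_{2}/2! · (f^{(1)}(39) − f^{(1)}(9)) = 1/12 · (0.0256410 − 0.111111) = -0.00712251.
Running total after k=1: 96.0272.
Correction k=2: B_{4}/4! · (f^{(3)}(39) − f^{(3)}(9)) = −1/720 · (3.37160e-05 − 0.00274348) = 3.76357e-06.

S_2 ≈ 96.0272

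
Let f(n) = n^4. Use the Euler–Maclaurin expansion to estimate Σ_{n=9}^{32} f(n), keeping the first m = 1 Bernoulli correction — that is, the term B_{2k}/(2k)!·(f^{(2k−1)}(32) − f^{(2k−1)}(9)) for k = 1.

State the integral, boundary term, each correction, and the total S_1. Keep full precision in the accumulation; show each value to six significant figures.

S_1 ≈ 7.23732e+06

∫_9^32 x^4 dx evaluates to 6.69908e+06.
Boundary: ½(f(9) + f(32)) = ½(6561.00 + 1.04858e+06) = 527568.
So far: 7.22665e+06.
Order-1 term: 1/12 · (131072 − 2916.00) = 10679.7.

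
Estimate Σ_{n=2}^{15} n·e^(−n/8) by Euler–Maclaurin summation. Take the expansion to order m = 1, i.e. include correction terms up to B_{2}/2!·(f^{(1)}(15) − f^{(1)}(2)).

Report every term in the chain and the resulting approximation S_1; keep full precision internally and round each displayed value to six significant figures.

S_1 ≈ 35.9559

∫_2^15 x·e^(−x/8) dx evaluates to 34.0867.
½[f(2) + f(15)] = ½[1.55760 + 2.30032] = 1.92896.
Running total after boundary: 36.0157.
k=1: B_{2}/(2)! × [f^{(1)}(15) − f^{(1)}(2)] = 1/12 × (-0.134186 − 0.584101) = -0.0598572.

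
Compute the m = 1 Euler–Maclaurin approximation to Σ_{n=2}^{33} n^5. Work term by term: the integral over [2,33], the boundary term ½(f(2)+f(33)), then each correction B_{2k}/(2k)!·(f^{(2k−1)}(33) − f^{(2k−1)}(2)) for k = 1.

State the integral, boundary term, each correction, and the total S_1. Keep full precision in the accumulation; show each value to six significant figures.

S_1 ≈ 2.35306e+08

The integral term ∫_2^33 x^5 dx = 2.15245e+08.
Boundary: ½(f(2) + f(33)) = ½(32.0000 + 3.91354e+07) = 1.95677e+07.
Running total after boundary: 2.34812e+08.
Correction k=1: B_{2}/2! · (f^{(1)}(33) − f^{(1)}(2)) = 1/12 · (5.92960e+06 − 80.0000) = 494127.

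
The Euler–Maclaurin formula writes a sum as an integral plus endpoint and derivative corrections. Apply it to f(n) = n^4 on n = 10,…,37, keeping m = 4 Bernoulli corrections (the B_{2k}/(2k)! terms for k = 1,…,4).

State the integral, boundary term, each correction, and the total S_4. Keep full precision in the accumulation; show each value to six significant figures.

S_4 ≈ 1.48074e+07

The integral term ∫_10^37 x^4 dx = 1.38488e+07.
Boundary: ½(f(10) + f(37)) = ½(10000.0 + 1.87416e+06) = 942080.
Running total after boundary: 1.47909e+07.
Correction k=1: B_{2}/2! · (f^{(1)}(37) − f^{(1)}(10)) = 1/12 · (202612 − 4000.00) = 16551.0.
Partial sum through k=1: 1.48074e+07.
Correction k=2: B_{4}/4! · (f^{(3)}(37) − f^{(3)}(10)) = −1/720 · (888.000 − 240.000) = -0.900000.
Partial sum through k=2: 1.48074e+07.
Correction k=3: B_{6}/6! · (f^{(5)}(37) − f^{(5)}(10)) = 1/30240 · (0.00000 − 0.00000) = 0.00000.
Partial sum through k=3: 1.48074e+07.
Correction k=4: B_{8}/8! · (f^{(7)}(37) − f^{(7)}(10)) = −1/1209600 · (0.00000 − 0.00000) = 0.00000.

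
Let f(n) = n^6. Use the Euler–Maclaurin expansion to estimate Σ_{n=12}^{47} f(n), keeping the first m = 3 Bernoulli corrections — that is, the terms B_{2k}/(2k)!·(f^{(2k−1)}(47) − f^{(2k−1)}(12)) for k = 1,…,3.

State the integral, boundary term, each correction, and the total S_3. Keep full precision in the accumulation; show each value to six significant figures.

The integral term ∫_12^47 x^6 dx = 7.23696e+10.
Boundary: ½(f(12) + f(47)) = ½(2.98598e+06 + 1.07792e+10) = 5.39110e+09.
Running total after boundary: 7.77607e+10.
Correction k=1: B_{2}/2! · (f^{(1)}(47) − f^{(1)}(12)) = 1/12 · (1.37607e+09 − 1.49299e+06) = 1.14548e+08.
After k=1: 7.78753e+10.
Correction k=2: B_{4}/4! · (f^{(3)}(47) − f^{(3)}(12)) = −1/720 · (1.24588e+07 − 207360) = -17015.8.
After k=2: 7.78752e+10.
Correction k=3: B_{6}/6! · (f^{(5)}(47) − f^{(5)}(12)) = 1/30240 · (33840.0 − 8640.00) = 0.833333.

S_3 ≈ 7.78752e+10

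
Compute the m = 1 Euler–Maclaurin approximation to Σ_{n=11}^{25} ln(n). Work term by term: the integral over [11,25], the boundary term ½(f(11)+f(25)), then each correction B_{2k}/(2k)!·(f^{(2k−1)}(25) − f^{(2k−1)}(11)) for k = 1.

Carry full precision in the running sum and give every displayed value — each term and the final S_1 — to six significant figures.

Integral: ∫_11^25 ln(x) dx = 40.0950.
Boundary: ½(f(11) + f(25)) = ½(2.39790 + 3.21888) = 2.80839.
Integral + boundary = 42.9034.
Correction k=1: B_{2}/2! · (f^{(1)}(25) − f^{(1)}(11)) = 1/12 · (0.0400000 − 0.0909091) = -0.00424242.

S_1 ≈ 42.8992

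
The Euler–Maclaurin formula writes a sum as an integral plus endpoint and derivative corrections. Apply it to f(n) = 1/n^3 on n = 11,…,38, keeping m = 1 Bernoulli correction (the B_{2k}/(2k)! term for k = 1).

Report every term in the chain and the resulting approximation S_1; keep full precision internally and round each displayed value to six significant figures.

∫_11^38 1/x^3 dx evaluates to 0.00378597.
Boundary: ½(f(11) + f(38)) = ½(0.000751315 + 1.82242e-05) = 0.000384770.
Integral + boundary = 0.00417074.
k=1: B_{2}/(2)! × [f^{(1)}(38) − f^{(1)}(11)] = 1/12 × (-1.43876e-06 − (-0.000204904)) = 1.69554e-05.

S_1 ≈ 0.00418770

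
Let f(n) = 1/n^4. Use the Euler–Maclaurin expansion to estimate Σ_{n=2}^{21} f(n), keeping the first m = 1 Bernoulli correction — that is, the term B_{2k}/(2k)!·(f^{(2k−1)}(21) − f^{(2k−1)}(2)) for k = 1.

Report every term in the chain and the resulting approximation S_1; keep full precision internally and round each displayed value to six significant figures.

S_1 ≈ 0.0832998

The integral term ∫_2^21 1/x^4 dx = 0.0416307.
½[f(2) + f(21)] = ½[0.0625000 + 5.14189e-06] = 0.0312526.
Running total after boundary: 0.0728832.
Order-1 term: 1/12 · (-9.79408e-07 − (-0.125000)) = 0.0104166.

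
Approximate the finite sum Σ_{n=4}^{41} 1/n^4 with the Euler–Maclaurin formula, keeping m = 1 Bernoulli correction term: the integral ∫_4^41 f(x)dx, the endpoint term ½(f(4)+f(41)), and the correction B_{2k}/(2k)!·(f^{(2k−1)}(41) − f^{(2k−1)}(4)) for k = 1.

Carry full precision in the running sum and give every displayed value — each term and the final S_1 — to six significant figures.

The integral term ∫_4^41 1/x^4 dx = 0.00520350.
Boundary: ½(f(4) + f(41)) = ½(0.00390625 + 3.53887e-07) = 0.00195330.
Integral + boundary = 0.00715680.
Order-1 term: 1/12 · (-3.45256e-08 − (-0.00390625)) = 0.000325518.

S_1 ≈ 0.00748232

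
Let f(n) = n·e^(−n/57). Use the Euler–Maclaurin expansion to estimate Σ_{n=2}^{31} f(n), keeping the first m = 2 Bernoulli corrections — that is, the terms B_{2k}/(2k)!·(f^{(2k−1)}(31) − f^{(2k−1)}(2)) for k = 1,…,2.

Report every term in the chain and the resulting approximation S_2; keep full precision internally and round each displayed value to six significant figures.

S_2 ≈ 345.149

The integral term ∫_2^31 x·e^(−x/57) dx = 335.241.
½[f(2) + f(31)] = ½[1.93104 + 17.9956] = 9.96332.
So far: 345.205.
k=1: B_{2}/(2)! × [f^{(1)}(31) − f^{(1)}(2)] = 1/12 × (0.264791 − 0.931643) = -0.0555710.
After k=1: 345.149.
k=2: B_{4}/(4)! × [f^{(3)}(31) − f^{(3)}(2)] = −1/720 × (0.000438842 − 0.000881097) = 6.14243e-07.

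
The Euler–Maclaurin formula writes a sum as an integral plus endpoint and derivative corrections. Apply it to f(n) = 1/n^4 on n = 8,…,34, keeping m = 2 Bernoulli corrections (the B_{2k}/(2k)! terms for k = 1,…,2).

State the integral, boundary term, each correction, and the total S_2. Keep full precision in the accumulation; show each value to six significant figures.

S_2 ≈ 0.000775091

∫_8^34 1/x^4 dx evaluates to 0.000642561.
½[f(8) + f(34)] = ½[0.000244141 + 7.48315e-07] = 0.000122444.
Integral + boundary = 0.000765005.
k=1: B_{2}/(2)! × [f^{(1)}(34) − f^{(1)}(8)] = 1/12 × (-8.80370e-08 − (-0.000122070)) = 1.01652e-05.
Partial sum through k=1: 0.000775170.
k=2: B_{4}/(4)! × [f^{(3)}(34) − f^{(3)}(8)] = −1/720 × (-2.28470e-09 − (-5.72205e-05)) = -7.94697e-08.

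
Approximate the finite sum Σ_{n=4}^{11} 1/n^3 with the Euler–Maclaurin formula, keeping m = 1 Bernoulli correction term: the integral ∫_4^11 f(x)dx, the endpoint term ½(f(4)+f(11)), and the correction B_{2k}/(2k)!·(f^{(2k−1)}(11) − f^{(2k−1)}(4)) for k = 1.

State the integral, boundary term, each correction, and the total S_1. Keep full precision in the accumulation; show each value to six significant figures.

S_1 ≈ 0.0362654

∫_4^11 1/x^3 dx evaluates to 0.0271178.
½[f(4) + f(11)] = ½[0.0156250 + 0.000751315] = 0.00818816.
So far: 0.0353059.
Order-1 term: 1/12 · (-0.000204904 − (-0.0117188)) = 0.000959487.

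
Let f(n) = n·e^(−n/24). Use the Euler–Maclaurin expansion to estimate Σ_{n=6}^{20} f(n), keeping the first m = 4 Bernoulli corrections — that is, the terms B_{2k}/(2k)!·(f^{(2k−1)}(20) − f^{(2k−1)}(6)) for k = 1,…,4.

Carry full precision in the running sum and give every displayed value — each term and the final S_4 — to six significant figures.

S_4 ≈ 108.441

The integral term ∫_6^20 x·e^(−x/24) dx = 101.801.
Boundary: ½(f(6) + f(20)) = ½(4.67280 + 8.69196) = 6.68238.
Integral + boundary = 108.483.
Correction k=1: B_{2}/2! · (f^{(1)}(20) − f^{(1)}(6)) = 1/12 · (0.0724330 − 0.584101) = -0.0426390.
Running total after k=1: 108.441.
Correction k=2: B_{4}/4! · (f^{(3)}(20) − f^{(3)}(6)) = −1/720 · (0.00163477 − 0.00371823) = 2.89369e-06.
Running total after k=2: 108.441.
Correction k=3: B_{6}/6! · (f^{(5)}(20) − f^{(5)}(6)) = 1/30240 · (5.45798e-06 − 1.11500e-05) = -1.88228e-10.
Running total after k=3: 108.441.
Correction k=4: B_{8}/8! · (f^{(7)}(20) − f^{(7)}(6)) = −1/1209600 · (1.40240e-08 − 2.75082e-08) = 1.11477e-14.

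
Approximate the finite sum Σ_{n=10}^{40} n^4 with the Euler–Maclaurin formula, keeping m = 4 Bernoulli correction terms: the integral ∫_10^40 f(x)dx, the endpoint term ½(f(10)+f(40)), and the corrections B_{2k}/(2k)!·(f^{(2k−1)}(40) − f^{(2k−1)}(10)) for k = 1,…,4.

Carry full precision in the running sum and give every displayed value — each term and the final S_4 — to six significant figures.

The integral term ∫_10^40 x^4 dx = 2.04600e+07.
½[f(10) + f(40)] = ½[10000.0 + 2.56000e+06] = 1.28500e+06.
So far: 2.17450e+07.
k=1: B_{2}/(2)! × [f^{(1)}(40) − f^{(1)}(10)] = 1/12 × (256000 − 4000.00) = 21000.0.
Partial sum through k=1: 2.17660e+07.
k=2: B_{4}/(4)! × [f^{(3)}(40) − f^{(3)}(10)] = −1/720 × (960.000 − 240.000) = -1.00000.
Partial sum through k=2: 2.17660e+07.
k=3: B_{6}/(6)! × [f^{(5)}(40) − f^{(5)}(10)] = 1/30240 × (0.00000 − 0.00000) = 0.00000.
Partial sum through k=3: 2.17660e+07.
k=4: B_{8}/(8)! × [f^{(7)}(40) − f^{(7)}(10)] = −1/1209600 × (0.00000 − 0.00000) = 0.00000.

S_4 ≈ 2.17660e+07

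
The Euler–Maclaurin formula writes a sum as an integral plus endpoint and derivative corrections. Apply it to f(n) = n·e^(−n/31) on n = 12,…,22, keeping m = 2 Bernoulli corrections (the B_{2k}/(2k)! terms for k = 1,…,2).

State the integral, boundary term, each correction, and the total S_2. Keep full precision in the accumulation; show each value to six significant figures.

The integral term ∫_12^22 x·e^(−x/31) dx = 97.1088.
Endpoint term: (f(12) + f(22))/2 = (8.14830 + 10.8197)/2 = 9.48398.
So far: 106.593.
Order-1 term: 1/12 · (0.142781 − 0.416177) = -0.0227829.
Running total after k=1: 106.570.
Order-2 term: −1/720 · (0.00117210 − 0.00184623) = 9.36294e-07.

S_2 ≈ 106.570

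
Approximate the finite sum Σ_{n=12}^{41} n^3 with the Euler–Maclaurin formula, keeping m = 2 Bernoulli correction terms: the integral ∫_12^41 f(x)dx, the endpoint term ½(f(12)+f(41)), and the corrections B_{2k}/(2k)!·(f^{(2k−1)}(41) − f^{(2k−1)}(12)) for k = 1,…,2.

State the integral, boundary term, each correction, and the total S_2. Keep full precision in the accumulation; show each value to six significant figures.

S_2 ≈ 736965

∫_12^41 x^3 dx evaluates to 701256.
½[f(12) + f(41)] = ½[1728.00 + 68921.0] = 35324.5.
So far: 736581.
Correction k=1: B_{2}/2! · (f^{(1)}(41) − f^{(1)}(12)) = 1/12 · (5043.00 − 432.000) = 384.250.
Running total after k=1: 736965.
Correction k=2: B_{4}/4! · (f^{(3)}(41) − f^{(3)}(12)) = −1/720 · (6.00000 − 6.00000) = 0.00000.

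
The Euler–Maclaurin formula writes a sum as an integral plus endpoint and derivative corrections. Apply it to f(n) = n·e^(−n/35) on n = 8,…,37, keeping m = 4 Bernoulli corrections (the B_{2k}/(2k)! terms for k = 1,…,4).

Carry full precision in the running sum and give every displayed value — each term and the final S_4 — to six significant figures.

The integral term ∫_8^37 x·e^(−x/35) dx = 321.916.
½[f(8) + f(37)] = ½[6.36536 + 12.8555] = 9.61045.
Integral + boundary = 331.526.
Correction k=1: B_{2}/2! · (f^{(1)}(37) − f^{(1)}(8)) = 1/12 · (-0.0198541 − 0.613802) = -0.0528047.
After k=1: 331.473.
Correction k=2: B_{4}/4! · (f^{(3)}(37) − f^{(3)}(8)) = −1/720 · (0.000551053 − 0.00180012) = 1.73481e-06.
After k=2: 331.473.
Correction k=3: B_{6}/6! · (f^{(5)}(37) − f^{(5)}(8)) = 1/30240 · (9.12909e-07 − 2.52993e-06) = -5.34730e-11.
After k=3: 331.473.
Correction k=4: B_{8}/8! · (f^{(7)}(37) − f^{(7)}(8)) = −1/1209600 · (1.12325e-09 − 2.93093e-09) = 1.49444e-15.

S_4 ≈ 331.473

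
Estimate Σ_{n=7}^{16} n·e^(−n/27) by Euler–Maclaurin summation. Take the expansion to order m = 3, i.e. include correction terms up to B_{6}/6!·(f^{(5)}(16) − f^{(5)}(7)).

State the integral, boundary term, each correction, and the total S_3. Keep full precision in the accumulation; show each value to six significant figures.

S_3 ≈ 73.5372

Integral: ∫_7^16 x·e^(−x/27) dx = 66.4423.
Endpoint term: (f(7) + f(16))/2 = (5.40136 + 8.84627)/2 = 7.12382.
Integral + boundary = 73.5661.
Correction k=1: B_{2}/2! · (f^{(1)}(16) − f^{(1)}(7)) = 1/12 · (0.225252 − 0.571573) = -0.0288600.
Running total after k=1: 73.5372.
Correction k=2: B_{4}/4! · (f^{(3)}(16) − f^{(3)}(7)) = −1/720 · (0.00182584 − 0.00290099) = 1.49326e-06.
Running total after k=2: 73.5372.
Correction k=3: B_{6}/6! · (f^{(5)}(16) − f^{(5)}(7)) = 1/30240 · (4.58531e-06 − 6.88329e-06) = -7.59916e-11.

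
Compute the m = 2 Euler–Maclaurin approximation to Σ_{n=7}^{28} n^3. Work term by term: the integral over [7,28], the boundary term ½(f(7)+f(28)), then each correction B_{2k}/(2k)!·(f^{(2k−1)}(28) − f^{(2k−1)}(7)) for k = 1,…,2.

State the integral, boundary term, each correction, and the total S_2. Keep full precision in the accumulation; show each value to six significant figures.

The integral term ∫_7^28 x^3 dx = 153064.
Endpoint term: (f(7) + f(28))/2 = (343.000 + 21952.0)/2 = 11147.5.
Running total after boundary: 164211.
k=1: B_{2}/(2)! × [f^{(1)}(28) − f^{(1)}(7)] = 1/12 × (2352.00 − 147.000) = 183.750.
After k=1: 164395.
k=2: B_{4}/(4)! × [f^{(3)}(28) − f^{(3)}(7)] = −1/720 × (6.00000 − 6.00000) = 0.00000.

S_2 ≈ 164395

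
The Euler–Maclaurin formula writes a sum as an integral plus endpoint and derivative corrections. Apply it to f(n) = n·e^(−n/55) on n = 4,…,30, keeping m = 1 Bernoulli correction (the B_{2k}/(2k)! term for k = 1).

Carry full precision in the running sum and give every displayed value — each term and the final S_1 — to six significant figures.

Integral: ∫_4^30 x·e^(−x/55) dx = 307.849.
Boundary: ½(f(4) + f(30)) = ½(3.71942 + 17.3873) = 10.5534.
Integral + boundary = 318.402.
Order-1 term: 1/12 · (0.263445 − 0.862229) = -0.0498987.

S_1 ≈ 318.353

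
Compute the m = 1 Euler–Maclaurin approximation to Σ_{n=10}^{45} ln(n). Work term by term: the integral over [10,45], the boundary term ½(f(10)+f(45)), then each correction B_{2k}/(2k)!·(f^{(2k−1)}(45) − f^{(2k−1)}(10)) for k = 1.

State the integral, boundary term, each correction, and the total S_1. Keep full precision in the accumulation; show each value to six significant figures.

S_1 ≈ 116.322

∫_10^45 ln(x) dx evaluates to 113.274.
Endpoint term: (f(10) + f(45))/2 = (2.30259 + 3.80666)/2 = 3.05462.
Integral + boundary = 116.329.
Correction k=1: B_{2}/2! · (f^{(1)}(45) − f^{(1)}(10)) = 1/12 · (0.0222222 − 0.100000) = -0.00648148.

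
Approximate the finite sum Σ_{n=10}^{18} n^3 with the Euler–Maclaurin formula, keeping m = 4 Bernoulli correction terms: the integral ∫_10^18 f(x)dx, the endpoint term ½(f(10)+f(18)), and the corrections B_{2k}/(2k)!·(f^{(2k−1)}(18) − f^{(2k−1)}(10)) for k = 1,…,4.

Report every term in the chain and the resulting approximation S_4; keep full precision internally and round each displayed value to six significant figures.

S_4 ≈ 27216.0

Integral: ∫_10^18 x^3 dx = 23744.0.
Boundary: ½(f(10) + f(18)) = ½(1000.00 + 5832.00) = 3416.00.
So far: 27160.0.
Order-1 term: 1/12 · (972.000 − 300.000) = 56.0000.
Running total after k=1: 27216.0.
Order-2 term: −1/720 · (6.00000 − 6.00000) = 0.00000.
Running total after k=2: 27216.0.
Order-3 term: 1/30240 · (0.00000 − 0.00000) = 0.00000.
Running total after k=3: 27216.0.
Order-4 term: −1/1209600 · (0.00000 − 0.00000) = 0.00000.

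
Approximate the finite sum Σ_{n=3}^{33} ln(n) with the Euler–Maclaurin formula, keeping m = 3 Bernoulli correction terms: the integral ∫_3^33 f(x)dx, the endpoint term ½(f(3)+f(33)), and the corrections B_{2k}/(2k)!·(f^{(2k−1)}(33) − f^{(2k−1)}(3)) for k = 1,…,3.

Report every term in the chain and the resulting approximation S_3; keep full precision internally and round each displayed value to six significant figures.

The integral term ∫_3^33 ln(x) dx = 82.0889.
Endpoint term: (f(3) + f(33))/2 = (1.09861 + 3.49651)/2 = 2.29756.
So far: 84.3865.
Order-1 term: 1/12 · (0.0303030 − 0.333333) = -0.0252525.
After k=1: 84.3612.
Order-2 term: −1/720 · (5.56529e-05 − 0.0740741) = 0.000102803.
After k=2: 84.3613.
Order-3 term: 1/30240 · (6.13256e-07 − 0.0987654) = -3.26603e-06.

S_3 ≈ 84.3613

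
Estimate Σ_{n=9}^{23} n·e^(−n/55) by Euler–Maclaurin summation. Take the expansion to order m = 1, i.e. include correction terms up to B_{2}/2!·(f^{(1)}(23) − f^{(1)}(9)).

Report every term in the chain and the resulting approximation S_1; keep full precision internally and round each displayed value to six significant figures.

S_1 ≈ 176.161

The integral term ∫_9^23 x·e^(−x/55) dx = 164.798.
Endpoint term: (f(9) + f(23))/2 = (7.64146 + 15.1396)/2 = 11.3905.
So far: 176.189.
k=1: B_{2}/(2)! × [f^{(1)}(23) − f^{(1)}(9)] = 1/12 × (0.382977 − 0.710115) = -0.0272615.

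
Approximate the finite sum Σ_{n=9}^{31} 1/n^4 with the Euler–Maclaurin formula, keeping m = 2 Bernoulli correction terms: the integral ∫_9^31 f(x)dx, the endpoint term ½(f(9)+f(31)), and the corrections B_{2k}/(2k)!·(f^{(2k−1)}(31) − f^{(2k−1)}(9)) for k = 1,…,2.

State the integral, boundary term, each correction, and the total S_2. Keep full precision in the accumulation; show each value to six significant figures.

S_2 ≈ 0.000528406

∫_9^31 1/x^4 dx evaluates to 0.000446058.
½[f(9) + f(31)] = ½[0.000152416 + 1.08281e-06] = 7.67493e-05.
So far: 0.000522808.
Order-1 term: 1/12 · (-1.39718e-07 − (-6.77404e-05)) = 5.63339e-06.
Partial sum through k=1: 0.000528441.
Order-2 term: −1/720 · (-4.36164e-09 − (-2.50890e-05)) = -3.48398e-08.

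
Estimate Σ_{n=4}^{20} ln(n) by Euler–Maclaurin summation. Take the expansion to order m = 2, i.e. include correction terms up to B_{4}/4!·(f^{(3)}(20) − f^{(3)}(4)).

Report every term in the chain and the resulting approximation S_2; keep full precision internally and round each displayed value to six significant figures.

∫_4^20 ln(x) dx evaluates to 38.3695.
½[f(4) + f(20)] = ½[1.38629 + 2.99573] = 2.19101.
So far: 40.5605.
Order-1 term: 1/12 · (0.0500000 − 0.250000) = -0.0166667.
Running total after k=1: 40.5438.
Order-2 term: −1/720 · (0.000250000 − 0.0312500) = 4.30556e-05.

S_2 ≈ 40.5439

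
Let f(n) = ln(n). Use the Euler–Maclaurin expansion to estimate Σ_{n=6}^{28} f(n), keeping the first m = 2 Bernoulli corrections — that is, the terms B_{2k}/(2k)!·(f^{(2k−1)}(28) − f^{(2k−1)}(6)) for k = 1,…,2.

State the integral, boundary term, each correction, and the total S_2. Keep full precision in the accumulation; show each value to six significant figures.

Integral: ∫_6^28 ln(x) dx = 60.5512.
½[f(6) + f(28)] = ½[1.79176 + 3.33220] = 2.56198.
Integral + boundary = 63.1132.
Correction k=1: B_{2}/2! · (f^{(1)}(28) − f^{(1)}(6)) = 1/12 · (0.0357143 − 0.166667) = -0.0109127.
After k=1: 63.1022.
Correction k=2: B_{4}/4! · (f^{(3)}(28) − f^{(3)}(6)) = −1/720 · (9.11079e-05 − 0.00925926) = 1.27335e-05.

S_2 ≈ 63.1023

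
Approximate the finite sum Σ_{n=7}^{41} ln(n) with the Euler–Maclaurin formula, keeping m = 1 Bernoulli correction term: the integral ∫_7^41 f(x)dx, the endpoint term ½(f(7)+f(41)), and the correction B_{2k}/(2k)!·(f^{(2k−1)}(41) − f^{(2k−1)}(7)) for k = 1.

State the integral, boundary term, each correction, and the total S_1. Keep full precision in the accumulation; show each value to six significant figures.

S_1 ≈ 107.455

The integral term ∫_7^41 ln(x) dx = 104.635.
½[f(7) + f(41)] = ½[1.94591 + 3.71357] = 2.82974.
Integral + boundary = 107.465.
Correction k=1: B_{2}/2! · (f^{(1)}(41) − f^{(1)}(7)) = 1/12 · (0.0243902 − 0.142857) = -0.00987224.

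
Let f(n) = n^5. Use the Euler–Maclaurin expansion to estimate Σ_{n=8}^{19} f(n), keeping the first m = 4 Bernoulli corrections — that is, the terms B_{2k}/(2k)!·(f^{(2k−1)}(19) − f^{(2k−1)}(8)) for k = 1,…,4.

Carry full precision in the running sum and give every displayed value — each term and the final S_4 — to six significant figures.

∫_8^19 x^5 dx evaluates to 7.79729e+06.
Boundary: ½(f(8) + f(19)) = ½(32768.0 + 2.47610e+06) = 1.25443e+06.
Integral + boundary = 9.05172e+06.
k=1: B_{2}/(2)! × [f^{(1)}(19) − f^{(1)}(8)] = 1/12 × (651605 − 20480.0) = 52593.8.
After k=1: 9.10432e+06.
k=2: B_{4}/(4)! × [f^{(3)}(19) − f^{(3)}(8)] = −1/720 × (21660.0 − 3840.00) = -24.7500.
After k=2: 9.10429e+06.
k=3: B_{6}/(6)! × [f^{(5)}(19) − f^{(5)}(8)] = 1/30240 × (120.000 − 120.000) = 0.00000.
After k=3: 9.10429e+06.
k=4: B_{8}/(8)! × [f^{(7)}(19) − f^{(7)}(8)] = −1/1209600 × (0.00000 − 0.00000) = 0.00000.

S_4 ≈ 9.10429e+06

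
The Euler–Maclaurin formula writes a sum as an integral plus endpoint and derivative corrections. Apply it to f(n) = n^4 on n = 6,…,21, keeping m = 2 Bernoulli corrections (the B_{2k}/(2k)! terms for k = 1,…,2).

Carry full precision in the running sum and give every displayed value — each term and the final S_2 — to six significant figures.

S_2 ≈ 916168

Integral: ∫_6^21 x^4 dx = 815265.
Boundary: ½(f(6) + f(21)) = ½(1296.00 + 194481) = 97888.5.
Running total after boundary: 913154.
k=1: B_{2}/(2)! × [f^{(1)}(21) − f^{(1)}(6)] = 1/12 × (37044.0 − 864.000) = 3015.00.
After k=1: 916168.
k=2: B_{4}/(4)! × [f^{(3)}(21) − f^{(3)}(6)] = −1/720 × (504.000 − 144.000) = -0.500000.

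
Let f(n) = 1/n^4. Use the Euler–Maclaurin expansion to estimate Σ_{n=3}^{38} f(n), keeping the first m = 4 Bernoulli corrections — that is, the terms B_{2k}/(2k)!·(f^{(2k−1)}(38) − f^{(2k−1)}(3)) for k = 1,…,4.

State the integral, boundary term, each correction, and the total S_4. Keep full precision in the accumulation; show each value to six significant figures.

S_4 ≈ 0.0198167

∫_3^38 1/x^4 dx evaluates to 0.0123396.
Endpoint term: (f(3) + f(38))/2 = (0.0123457 + 4.79585e-07)/2 = 0.00617308.
Integral + boundary = 0.0185127.
k=1: B_{2}/(2)! × [f^{(1)}(38) − f^{(1)}(3)] = 1/12 × (-5.04826e-08 − (-0.0164609)) = 0.00137174.
Partial sum through k=1: 0.0198844.
k=2: B_{4}/(4)! × [f^{(3)}(38) − f^{(3)}(3)] = −1/720 × (-1.04881e-09 − (-0.0548697)) = -7.62079e-05.
Partial sum through k=2: 0.0198082.
k=3: B_{6}/(6)! × [f^{(5)}(38) − f^{(5)}(3)] = 1/30240 × (-4.06740e-11 − (-0.341411)) = 1.12901e-05.
Partial sum through k=3: 0.0198195.
k=4: B_{8}/(8)! × [f^{(7)}(38) − f^{(7)}(3)] = −1/1209600 × (-2.53508e-12 − (-3.41411)) = -2.82251e-06.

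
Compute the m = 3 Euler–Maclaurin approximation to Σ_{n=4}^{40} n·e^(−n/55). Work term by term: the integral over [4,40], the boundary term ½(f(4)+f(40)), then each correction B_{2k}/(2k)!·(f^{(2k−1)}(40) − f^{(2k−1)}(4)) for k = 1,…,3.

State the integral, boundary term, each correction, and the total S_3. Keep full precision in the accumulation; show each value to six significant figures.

S_3 ≈ 503.990

Integral: ∫_4^40 x·e^(−x/55) dx = 492.526.
½[f(4) + f(40)] = ½[3.71942 + 19.3290] = 11.5242.
So far: 504.051.
k=1: B_{2}/(2)! × [f^{(1)}(40) − f^{(1)}(4)] = 1/12 × (0.131789 − 0.862229) = -0.0608700.
After k=1: 503.990.
k=2: B_{4}/(4)! × [f^{(3)}(40) − f^{(3)}(4)] = −1/720 × (0.000363054 − 0.000899814) = 7.45500e-07.
After k=2: 503.990.
k=3: B_{6}/(6)! × [f^{(5)}(40) − f^{(5)}(4)] = 1/30240 × (2.25634e-07 − 5.00692e-07) = -9.09585e-12.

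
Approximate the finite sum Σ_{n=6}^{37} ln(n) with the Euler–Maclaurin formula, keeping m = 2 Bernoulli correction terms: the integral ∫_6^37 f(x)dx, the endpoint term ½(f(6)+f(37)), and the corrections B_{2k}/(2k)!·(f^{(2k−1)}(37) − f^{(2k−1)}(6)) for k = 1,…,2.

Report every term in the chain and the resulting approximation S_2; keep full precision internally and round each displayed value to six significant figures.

S_2 ≈ 94.5431

The integral term ∫_6^37 ln(x) dx = 91.8534.
Endpoint term: (f(6) + f(37))/2 = (1.79176 + 3.61092)/2 = 2.70134.
So far: 94.5547.
Correction k=1: B_{2}/2! · (f^{(1)}(37) − f^{(1)}(6)) = 1/12 · (0.0270270 − 0.166667) = -0.0116366.
Partial sum through k=1: 94.5431.
Correction k=2: B_{4}/4! · (f^{(3)}(37) − f^{(3)}(6)) = −1/720 · (3.94843e-05 − 0.00925926) = 1.28052e-05.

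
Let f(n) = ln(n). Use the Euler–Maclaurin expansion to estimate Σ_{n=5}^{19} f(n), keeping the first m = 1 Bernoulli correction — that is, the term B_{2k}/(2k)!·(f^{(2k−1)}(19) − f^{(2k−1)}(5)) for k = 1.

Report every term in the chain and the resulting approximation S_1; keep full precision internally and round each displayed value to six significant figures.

∫_5^19 ln(x) dx evaluates to 33.8972.
Boundary: ½(f(5) + f(19)) = ½(1.60944 + 2.94444) = 2.27694.
Running total after boundary: 36.1741.
k=1: B_{2}/(2)! × [f^{(1)}(19) − f^{(1)}(5)] = 1/12 × (0.0526316 − 0.200000) = -0.0122807.

S_1 ≈ 36.1618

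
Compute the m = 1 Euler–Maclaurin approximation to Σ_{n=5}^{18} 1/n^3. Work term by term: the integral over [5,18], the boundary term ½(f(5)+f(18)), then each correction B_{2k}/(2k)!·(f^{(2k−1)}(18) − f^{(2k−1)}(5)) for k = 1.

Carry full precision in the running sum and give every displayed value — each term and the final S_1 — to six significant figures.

S_1 ≈ 0.0229401

∫_5^18 1/x^3 dx evaluates to 0.0184568.
½[f(5) + f(18)] = ½[0.00800000 + 0.000171468] = 0.00408573.
So far: 0.0225425.
Correction k=1: B_{2}/2! · (f^{(1)}(18) − f^{(1)}(5)) = 1/12 · (-2.85780e-05 − (-0.00480000)) = 0.000397619.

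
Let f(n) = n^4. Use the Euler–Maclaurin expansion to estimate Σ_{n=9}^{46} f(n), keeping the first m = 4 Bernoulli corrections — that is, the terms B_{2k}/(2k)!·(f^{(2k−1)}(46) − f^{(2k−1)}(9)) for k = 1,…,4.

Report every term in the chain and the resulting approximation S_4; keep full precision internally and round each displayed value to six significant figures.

The integral term ∫_9^46 x^4 dx = 4.11808e+07.
½[f(9) + f(46)] = ½[6561.00 + 4.47746e+06] = 2.24201e+06.
Integral + boundary = 4.34228e+07.
k=1: B_{2}/(2)! × [f^{(1)}(46) − f^{(1)}(9)] = 1/12 × (389344 − 2916.00) = 32202.3.
Running total after k=1: 4.34550e+07.
k=2: B_{4}/(4)! × [f^{(3)}(46) − f^{(3)}(9)] = −1/720 × (1104.00 − 216.000) = -1.23333.
Running total after k=2: 4.34550e+07.
k=3: B_{6}/(6)! × [f^{(5)}(46) − f^{(5)}(9)] = 1/30240 × (0.00000 − 0.00000) = 0.00000.
Running total after k=3: 4.34550e+07.
k=4: B_{8}/(8)! × [f^{(7)}(46) − f^{(7)}(9)] = −1/1209600 × (0.00000 − 0.00000) = 0.00000.

S_4 ≈ 4.34550e+07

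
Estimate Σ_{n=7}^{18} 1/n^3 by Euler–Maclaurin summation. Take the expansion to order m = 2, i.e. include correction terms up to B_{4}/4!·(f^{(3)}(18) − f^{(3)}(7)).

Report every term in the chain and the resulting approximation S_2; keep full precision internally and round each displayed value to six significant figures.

The integral term ∫_7^18 1/x^3 dx = 0.00866087.
Endpoint term: (f(7) + f(18))/2 = (0.00291545 + 0.000171468)/2 = 0.00154346.
Running total after boundary: 0.0102043.
k=1: B_{2}/(2)! × [f^{(1)}(18) − f^{(1)}(7)] = 1/12 × (-2.85780e-05 − (-0.00124948)) = 0.000101742.
After k=1: 0.0103061.
k=2: B_{4}/(4)! × [f^{(3)}(18) − f^{(3)}(7)] = −1/720 × (-1.76407e-06 − (-0.000509992)) = -7.05872e-07.

S_2 ≈ 0.0103054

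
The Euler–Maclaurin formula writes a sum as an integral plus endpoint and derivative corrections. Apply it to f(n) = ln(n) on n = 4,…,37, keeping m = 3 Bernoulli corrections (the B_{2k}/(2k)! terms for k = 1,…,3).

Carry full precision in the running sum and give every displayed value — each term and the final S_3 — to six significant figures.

S_3 ≈ 97.5389

The integral term ∫_4^37 ln(x) dx = 95.0588.
Endpoint term: (f(4) + f(37))/2 = (1.38629 + 3.61092)/2 = 2.49861.
Running total after boundary: 97.5574.
Correction k=1: B_{2}/2! · (f^{(1)}(37) − f^{(1)}(4)) = 1/12 · (0.0270270 − 0.250000) = -0.0185811.
Running total after k=1: 97.5388.
Correction k=2: B_{4}/4! · (f^{(3)}(37) − f^{(3)}(4)) = −1/720 · (3.94843e-05 − 0.0312500) = 4.33479e-05.
Running total after k=2: 97.5389.
Correction k=3: B_{6}/6! · (f^{(5)}(37) − f^{(5)}(4)) = 1/30240 · (3.46101e-07 − 0.0234375) = -7.75038e-07.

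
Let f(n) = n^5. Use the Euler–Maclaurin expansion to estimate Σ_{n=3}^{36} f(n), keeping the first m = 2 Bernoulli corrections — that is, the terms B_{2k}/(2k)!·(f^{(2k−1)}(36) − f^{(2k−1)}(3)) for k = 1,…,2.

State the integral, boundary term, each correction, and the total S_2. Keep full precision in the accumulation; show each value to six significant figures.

S_2 ≈ 3.93730e+08

Integral: ∫_3^36 x^5 dx = 3.62797e+08.
½[f(3) + f(36)] = ½[243.000 + 6.04662e+07] = 3.02332e+07.
Running total after boundary: 3.93030e+08.
Correction k=1: B_{2}/2! · (f^{(1)}(36) − f^{(1)}(3)) = 1/12 · (8.39808e+06 − 405.000) = 699806.
Partial sum through k=1: 3.93730e+08.
Correction k=2: B_{4}/4! · (f^{(3)}(36) − f^{(3)}(3)) = −1/720 · (77760.0 − 540.000) = -107.250.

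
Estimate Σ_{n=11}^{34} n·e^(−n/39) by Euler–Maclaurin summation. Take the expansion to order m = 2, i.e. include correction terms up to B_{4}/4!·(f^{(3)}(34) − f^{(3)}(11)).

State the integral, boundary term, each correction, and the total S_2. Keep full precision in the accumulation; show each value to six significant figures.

S_2 ≈ 291.359

The integral term ∫_11^34 x·e^(−x/39) dx = 280.142.
Endpoint term: (f(11) + f(34))/2 = (8.29659 + 14.2188)/2 = 11.2577.
Integral + boundary = 291.400.
k=1: B_{2}/(2)! × [f^{(1)}(34) − f^{(1)}(11)] = 1/12 × (0.0536154 − 0.541502) = -0.0406572.
After k=1: 291.359.
k=2: B_{4}/(4)! × [f^{(3)}(34) − f^{(3)}(11)] = −1/720 × (0.000585152 − 0.00134778) = 1.05920e-06.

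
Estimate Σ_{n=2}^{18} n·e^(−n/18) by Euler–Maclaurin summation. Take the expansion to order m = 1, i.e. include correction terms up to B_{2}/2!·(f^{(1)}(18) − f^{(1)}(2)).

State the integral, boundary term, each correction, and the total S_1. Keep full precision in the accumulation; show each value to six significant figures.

S_1 ≈ 87.8957

∫_2^18 x·e^(−x/18) dx evaluates to 83.7563.
½[f(2) + f(18)] = ½[1.78968 + 6.62183] = 4.20575.
Running total after boundary: 87.9620.
Order-1 term: 1/12 · (0.00000 − 0.795413) = -0.0662844.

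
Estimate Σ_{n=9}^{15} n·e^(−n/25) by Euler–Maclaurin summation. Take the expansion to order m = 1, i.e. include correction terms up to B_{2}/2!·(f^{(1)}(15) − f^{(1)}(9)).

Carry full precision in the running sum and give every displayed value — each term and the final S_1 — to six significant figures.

S_1 ≈ 51.4500

Integral: ∫_9^15 x·e^(−x/25) dx = 44.2132.
½[f(9) + f(15)] = ½[6.27909 + 8.23217] = 7.25563.
Running total after boundary: 51.4689.
Correction k=1: B_{2}/2! · (f^{(1)}(15) − f^{(1)}(9)) = 1/12 · (0.219525 − 0.446513) = -0.0189157.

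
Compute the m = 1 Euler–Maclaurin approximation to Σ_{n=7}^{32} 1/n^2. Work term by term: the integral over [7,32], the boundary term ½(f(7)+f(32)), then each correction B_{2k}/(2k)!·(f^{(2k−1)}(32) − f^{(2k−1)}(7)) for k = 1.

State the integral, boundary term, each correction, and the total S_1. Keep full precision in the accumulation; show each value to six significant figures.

S_1 ≈ 0.122780

Integral: ∫_7^32 1/x^2 dx = 0.111607.
Endpoint term: (f(7) + f(32))/2 = (0.0204082 + 0.000976562)/2 = 0.0106924.
So far: 0.122300.
Correction k=1: B_{2}/2! · (f^{(1)}(32) − f^{(1)}(7)) = 1/12 · (-6.10352e-05 − (-0.00583090)) = 0.000480822.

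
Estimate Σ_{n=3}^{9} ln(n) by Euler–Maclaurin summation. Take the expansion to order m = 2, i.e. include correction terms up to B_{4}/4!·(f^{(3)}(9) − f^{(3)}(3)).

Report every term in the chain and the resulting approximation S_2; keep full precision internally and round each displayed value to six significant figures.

S_2 ≈ 12.1087

Integral: ∫_3^9 ln(x) dx = 10.4792.
Endpoint term: (f(3) + f(9))/2 = (1.09861 + 2.19722)/2 = 1.64792.
Running total after boundary: 12.1271.
k=1: B_{2}/(2)! × [f^{(1)}(9) − f^{(1)}(3)] = 1/12 × (0.111111 − 0.333333) = -0.0185185.
Partial sum through k=1: 12.1086.
k=2: B_{4}/(4)! × [f^{(3)}(9) − f^{(3)}(3)] = −1/720 × (0.00274348 − 0.0740741) = 9.90703e-05.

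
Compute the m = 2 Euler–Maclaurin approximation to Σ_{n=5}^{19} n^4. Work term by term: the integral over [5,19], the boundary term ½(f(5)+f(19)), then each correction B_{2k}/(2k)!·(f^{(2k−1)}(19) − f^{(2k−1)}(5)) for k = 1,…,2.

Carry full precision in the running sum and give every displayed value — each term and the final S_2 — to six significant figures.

S_2 ≈ 562312

∫_5^19 x^4 dx evaluates to 494595.
Boundary: ½(f(5) + f(19)) = ½(625.000 + 130321) = 65473.0.
So far: 560068.
Order-1 term: 1/12 · (27436.0 − 500.000) = 2244.67.
Running total after k=1: 562312.
Order-2 term: −1/720 · (456.000 − 120.000) = -0.466667.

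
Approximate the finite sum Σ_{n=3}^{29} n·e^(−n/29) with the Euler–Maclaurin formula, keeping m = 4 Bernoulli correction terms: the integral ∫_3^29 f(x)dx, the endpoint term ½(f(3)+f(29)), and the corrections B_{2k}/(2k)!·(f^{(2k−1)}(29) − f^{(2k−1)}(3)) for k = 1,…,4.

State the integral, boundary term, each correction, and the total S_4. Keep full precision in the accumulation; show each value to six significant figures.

S_4 ≈ 224.645

∫_3^29 x·e^(−x/29) dx evaluates to 218.025.
Endpoint term: (f(3) + f(29))/2 = (2.70517 + 10.6685)/2 = 6.68684.
So far: 224.712.
Correction k=1: B_{2}/2! · (f^{(1)}(29) − f^{(1)}(3)) = 1/12 · (0.00000 − 0.808441) = -0.0673701.
After k=1: 224.645.
Correction k=2: B_{4}/4! · (f^{(3)}(29) − f^{(3)}(3)) = −1/720 · (0.000874862 − 0.00310569) = 3.09837e-06.
After k=2: 224.645.
Correction k=3: B_{6}/6! · (f^{(5)}(29) − f^{(5)}(3)) = 1/30240 · (2.08053e-06 − 6.24268e-06) = -1.37637e-10.
After k=3: 224.645.
Correction k=4: B_{8}/8! · (f^{(7)}(29) − f^{(7)}(3)) = −1/1209600 · (3.71081e-09 − 1.04548e-08) = 5.57541e-15.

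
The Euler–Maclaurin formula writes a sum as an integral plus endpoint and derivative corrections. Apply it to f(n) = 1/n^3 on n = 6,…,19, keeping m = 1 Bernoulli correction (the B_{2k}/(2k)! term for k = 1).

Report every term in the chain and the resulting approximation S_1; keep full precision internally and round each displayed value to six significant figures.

S_1 ≈ 0.0150825

The integral term ∫_6^19 1/x^3 dx = 0.0125038.
Boundary: ½(f(6) + f(19)) = ½(0.00462963 + 0.000145794) = 0.00238771.
Integral + boundary = 0.0148916.
k=1: B_{2}/(2)! × [f^{(1)}(19) − f^{(1)}(6)] = 1/12 × (-2.30201e-05 − (-0.00231481)) = 0.000190983.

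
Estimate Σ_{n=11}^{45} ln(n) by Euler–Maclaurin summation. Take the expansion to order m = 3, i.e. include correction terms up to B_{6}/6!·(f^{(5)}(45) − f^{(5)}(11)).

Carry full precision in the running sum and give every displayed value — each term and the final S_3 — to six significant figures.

S_3 ≈ 114.020

Integral: ∫_11^45 ln(x) dx = 110.923.
Endpoint term: (f(11) + f(45))/2 = (2.39790 + 3.80666)/2 = 3.10228.
So far: 114.025.
k=1: B_{2}/(2)! × [f^{(1)}(45) − f^{(1)}(11)] = 1/12 × (0.0222222 − 0.0909091) = -0.00572391.
Partial sum through k=1: 114.020.
k=2: B_{4}/(4)! × [f^{(3)}(45) − f^{(3)}(11)] = −1/720 × (2.19479e-05 − 0.00150263) = 2.05650e-06.
Partial sum through k=2: 114.020.
k=3: B_{6}/(6)! × [f^{(5)}(45) − f^{(5)}(11)] = 1/30240 × (1.30061e-07 − 0.000149021) = -4.92365e-09.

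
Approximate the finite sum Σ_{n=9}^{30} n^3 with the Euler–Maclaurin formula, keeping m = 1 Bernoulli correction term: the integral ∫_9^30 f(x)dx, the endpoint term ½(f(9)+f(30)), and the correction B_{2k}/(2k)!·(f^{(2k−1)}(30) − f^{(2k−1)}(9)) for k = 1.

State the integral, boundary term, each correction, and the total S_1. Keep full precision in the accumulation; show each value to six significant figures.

The integral term ∫_9^30 x^3 dx = 200860.
Endpoint term: (f(9) + f(30))/2 = (729.000 + 27000.0)/2 = 13864.5.
So far: 214724.
k=1: B_{2}/(2)! × [f^{(1)}(30) − f^{(1)}(9)] = 1/12 × (2700.00 − 243.000) = 204.750.

S_1 ≈ 214929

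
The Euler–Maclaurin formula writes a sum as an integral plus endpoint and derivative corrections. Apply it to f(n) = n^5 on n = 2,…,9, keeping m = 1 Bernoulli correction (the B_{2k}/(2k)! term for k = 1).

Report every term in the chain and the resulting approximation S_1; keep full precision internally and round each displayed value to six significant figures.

S_1 ≈ 120830

The integral term ∫_2^9 x^5 dx = 88562.8.
½[f(2) + f(9)] = ½[32.0000 + 59049.0] = 29540.5.
So far: 118103.
Correction k=1: B_{2}/2! · (f^{(1)}(9) − f^{(1)}(2)) = 1/12 · (32805.0 − 80.0000) = 2727.08.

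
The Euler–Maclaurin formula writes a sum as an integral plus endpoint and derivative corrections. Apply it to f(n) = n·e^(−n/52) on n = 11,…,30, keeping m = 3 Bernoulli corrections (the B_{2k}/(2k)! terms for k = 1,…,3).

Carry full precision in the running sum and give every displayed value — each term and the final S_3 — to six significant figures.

S_3 ≈ 269.470

∫_11^30 x·e^(−x/52) dx evaluates to 256.628.
½[f(11) + f(30)] = ½[8.90272 + 16.8487] = 12.8757.
So far: 269.504.
Order-1 term: 1/12 · (0.237610 − 0.638132) = -0.0333768.
Partial sum through k=1: 269.470.
Order-2 term: −1/720 · (0.000503276 − 0.000834618) = 4.60198e-07.
Partial sum through k=2: 269.470.
Order-3 term: 1/30240 · (3.39748e-07 − 5.30045e-07) = -6.29289e-12.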